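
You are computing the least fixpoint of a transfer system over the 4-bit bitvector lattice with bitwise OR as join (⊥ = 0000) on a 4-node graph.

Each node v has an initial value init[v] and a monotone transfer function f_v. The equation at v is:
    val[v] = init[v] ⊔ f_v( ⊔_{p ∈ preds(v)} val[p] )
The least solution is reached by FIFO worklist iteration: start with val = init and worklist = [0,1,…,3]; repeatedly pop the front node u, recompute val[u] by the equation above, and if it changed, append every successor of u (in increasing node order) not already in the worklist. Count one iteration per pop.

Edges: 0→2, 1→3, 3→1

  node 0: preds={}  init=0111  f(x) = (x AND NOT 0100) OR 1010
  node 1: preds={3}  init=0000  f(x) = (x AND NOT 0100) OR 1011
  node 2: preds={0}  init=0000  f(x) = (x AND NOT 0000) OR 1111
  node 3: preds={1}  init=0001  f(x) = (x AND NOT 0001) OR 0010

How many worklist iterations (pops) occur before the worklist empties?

Trace (5 dequeues):
  [1] u=0 | in 0000 | out 1111 | prev 0111 | push {}
  [2] u=1 | in 0001 | out 1011 | prev 0000 | push {}
  [3] u=2 | in 1111 | out 1111 | prev 0000 | push {}
  [4] u=3 | in 1011 | out 1011 | prev 0001 | push {1}
  [5] u=1 | in 1011 | out 1011 | ==

Converged values:
  [0] 1111
  [1] 1011
  [2] 1111
  [3] 1011

5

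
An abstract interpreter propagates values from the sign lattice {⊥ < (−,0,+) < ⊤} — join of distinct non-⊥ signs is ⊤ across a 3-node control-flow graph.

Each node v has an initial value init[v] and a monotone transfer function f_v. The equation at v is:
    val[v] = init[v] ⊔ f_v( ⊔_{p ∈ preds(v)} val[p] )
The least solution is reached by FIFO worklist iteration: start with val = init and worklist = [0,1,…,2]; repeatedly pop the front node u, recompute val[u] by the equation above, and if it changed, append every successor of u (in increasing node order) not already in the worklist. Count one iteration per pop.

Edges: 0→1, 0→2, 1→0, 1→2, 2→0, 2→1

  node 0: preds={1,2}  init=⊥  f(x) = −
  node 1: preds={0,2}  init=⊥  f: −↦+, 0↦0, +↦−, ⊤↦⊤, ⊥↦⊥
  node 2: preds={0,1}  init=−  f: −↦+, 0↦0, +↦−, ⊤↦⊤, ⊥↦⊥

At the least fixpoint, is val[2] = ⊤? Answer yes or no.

yes

Worklist (7 pops):
  #1 pop 0: in=− → − (was ⊥); enqueue []
  #2 pop 1: in=− → + (was ⊥); enqueue [0]
  #3 pop 2: in=⊤ → ⊤ (was −); enqueue [1]
  #4 pop 0: in=⊤ → − (no change)
  #5 pop 1: in=⊤ → ⊤ (was +); enqueue [0,2]
  #6 pop 0: in=⊤ → − (no change)
  #7 pop 2: in=⊤ → ⊤ (no change)

Fixpoint:
  val[0] = −
  val[1] = ⊤
  val[2] = ⊤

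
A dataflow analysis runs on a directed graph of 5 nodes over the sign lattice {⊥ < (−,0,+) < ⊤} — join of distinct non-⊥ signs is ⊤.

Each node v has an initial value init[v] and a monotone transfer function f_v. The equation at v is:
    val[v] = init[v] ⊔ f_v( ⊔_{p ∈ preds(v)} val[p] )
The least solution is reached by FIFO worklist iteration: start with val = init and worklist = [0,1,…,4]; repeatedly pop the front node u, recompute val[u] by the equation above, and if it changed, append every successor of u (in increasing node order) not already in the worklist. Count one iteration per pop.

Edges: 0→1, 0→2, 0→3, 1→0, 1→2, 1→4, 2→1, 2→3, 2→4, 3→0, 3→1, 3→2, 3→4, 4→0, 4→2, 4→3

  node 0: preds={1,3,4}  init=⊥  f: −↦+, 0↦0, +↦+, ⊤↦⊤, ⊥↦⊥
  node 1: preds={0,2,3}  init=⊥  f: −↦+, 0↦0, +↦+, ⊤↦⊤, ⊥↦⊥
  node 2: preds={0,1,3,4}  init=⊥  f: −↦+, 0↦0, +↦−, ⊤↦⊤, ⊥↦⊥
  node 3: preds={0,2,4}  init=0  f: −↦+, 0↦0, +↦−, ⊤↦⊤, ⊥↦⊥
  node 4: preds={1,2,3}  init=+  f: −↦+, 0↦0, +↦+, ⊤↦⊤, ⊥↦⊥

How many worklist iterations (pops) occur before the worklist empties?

Worklist (9 pops):
  #1 pop 0: in=⊤ → ⊤ (was ⊥); enqueue []
  #2 pop 1: in=⊤ → ⊤ (was ⊥); enqueue [0]
  #3 pop 2: in=⊤ → ⊤ (was ⊥); enqueue [1]
  #4 pop 3: in=⊤ → ⊤ (was 0); enqueue [2]
  #5 pop 4: in=⊤ → ⊤ (was +); enqueue [3]
  #6 pop 0: in=⊤ → ⊤ (no change)
  #7 pop 1: in=⊤ → ⊤ (no change)
  #8 pop 2: in=⊤ → ⊤ (no change)
  #9 pop 3: in=⊤ → ⊤ (no change)

Fixpoint:
  val[0] = ⊤
  val[1] = ⊤
  val[2] = ⊤
  val[3] = ⊤
  val[4] = ⊤

9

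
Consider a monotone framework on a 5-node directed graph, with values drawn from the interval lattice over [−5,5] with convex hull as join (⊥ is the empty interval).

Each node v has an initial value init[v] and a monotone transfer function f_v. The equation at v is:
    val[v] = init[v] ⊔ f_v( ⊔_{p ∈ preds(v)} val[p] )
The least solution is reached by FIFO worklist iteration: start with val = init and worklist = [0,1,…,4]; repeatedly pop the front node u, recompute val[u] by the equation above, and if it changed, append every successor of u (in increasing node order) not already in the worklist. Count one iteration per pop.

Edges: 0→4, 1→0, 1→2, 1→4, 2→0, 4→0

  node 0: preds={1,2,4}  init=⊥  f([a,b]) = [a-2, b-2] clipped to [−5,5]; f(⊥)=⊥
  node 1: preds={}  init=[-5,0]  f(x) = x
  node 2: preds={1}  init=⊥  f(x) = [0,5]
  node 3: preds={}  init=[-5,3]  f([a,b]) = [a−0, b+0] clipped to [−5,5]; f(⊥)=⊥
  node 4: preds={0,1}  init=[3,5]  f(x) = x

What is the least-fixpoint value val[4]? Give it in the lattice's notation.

[-5,5]

Worklist (6 pops):
  #1 pop 0: in=[-5,5] → [-5,3] (was ⊥); enqueue []
  #2 pop 1: in=⊥ → [-5,0] (no change)
  #3 pop 2: in=[-5,0] → [0,5] (was ⊥); enqueue [0]
  #4 pop 3: in=⊥ → [-5,3] (no change)
  #5 pop 4: in=[-5,3] → [-5,5] (was [3,5]); enqueue []
  #6 pop 0: in=[-5,5] → [-5,3] (no change)

Fixpoint:
  val[0] = [-5,3]
  val[1] = [-5,0]
  val[2] = [0,5]
  val[3] = [-5,3]
  val[4] = [-5,5]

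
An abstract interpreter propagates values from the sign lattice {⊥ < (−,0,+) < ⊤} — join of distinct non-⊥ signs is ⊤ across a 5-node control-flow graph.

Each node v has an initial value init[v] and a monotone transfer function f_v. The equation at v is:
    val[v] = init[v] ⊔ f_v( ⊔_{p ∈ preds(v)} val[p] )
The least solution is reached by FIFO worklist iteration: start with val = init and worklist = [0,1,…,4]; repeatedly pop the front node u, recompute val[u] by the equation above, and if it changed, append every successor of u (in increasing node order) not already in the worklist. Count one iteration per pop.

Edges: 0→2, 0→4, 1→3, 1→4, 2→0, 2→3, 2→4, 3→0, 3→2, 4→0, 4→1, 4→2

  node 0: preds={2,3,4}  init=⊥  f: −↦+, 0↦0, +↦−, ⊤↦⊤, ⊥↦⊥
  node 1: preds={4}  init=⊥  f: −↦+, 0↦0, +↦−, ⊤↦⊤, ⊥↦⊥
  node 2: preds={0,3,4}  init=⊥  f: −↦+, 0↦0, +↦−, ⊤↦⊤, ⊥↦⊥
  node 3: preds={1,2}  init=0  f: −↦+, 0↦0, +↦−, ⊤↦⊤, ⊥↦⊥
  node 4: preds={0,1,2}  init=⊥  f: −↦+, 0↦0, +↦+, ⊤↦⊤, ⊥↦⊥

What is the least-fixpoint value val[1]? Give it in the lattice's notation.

0

Iteration log — 10 steps:
  step 1. node 0  ⊔preds=0  new=0  old=⊥  +wl: 
  step 2. node 1  ⊔preds=⊥  new=⊥  stable
  step 3. node 2  ⊔preds=0  new=0  old=⊥  +wl: 0
  step 4. node 3  ⊔preds=0  new=0  stable
  step 5. node 4  ⊔preds=0  new=0  old=⊥  +wl: 1,2
  step 6. node 0  ⊔preds=0  new=0  stable
  step 7. node 1  ⊔preds=0  new=0  old=⊥  +wl: 3,4
  step 8. node 2  ⊔preds=0  new=0  stable
  step 9. node 3  ⊔preds=0  new=0  stable
  step 10. node 4  ⊔preds=0  new=0  stable

Least fixpoint reached:
  node 0: 0
  node 1: 0
  node 2: 0
  node 3: 0
  node 4: 0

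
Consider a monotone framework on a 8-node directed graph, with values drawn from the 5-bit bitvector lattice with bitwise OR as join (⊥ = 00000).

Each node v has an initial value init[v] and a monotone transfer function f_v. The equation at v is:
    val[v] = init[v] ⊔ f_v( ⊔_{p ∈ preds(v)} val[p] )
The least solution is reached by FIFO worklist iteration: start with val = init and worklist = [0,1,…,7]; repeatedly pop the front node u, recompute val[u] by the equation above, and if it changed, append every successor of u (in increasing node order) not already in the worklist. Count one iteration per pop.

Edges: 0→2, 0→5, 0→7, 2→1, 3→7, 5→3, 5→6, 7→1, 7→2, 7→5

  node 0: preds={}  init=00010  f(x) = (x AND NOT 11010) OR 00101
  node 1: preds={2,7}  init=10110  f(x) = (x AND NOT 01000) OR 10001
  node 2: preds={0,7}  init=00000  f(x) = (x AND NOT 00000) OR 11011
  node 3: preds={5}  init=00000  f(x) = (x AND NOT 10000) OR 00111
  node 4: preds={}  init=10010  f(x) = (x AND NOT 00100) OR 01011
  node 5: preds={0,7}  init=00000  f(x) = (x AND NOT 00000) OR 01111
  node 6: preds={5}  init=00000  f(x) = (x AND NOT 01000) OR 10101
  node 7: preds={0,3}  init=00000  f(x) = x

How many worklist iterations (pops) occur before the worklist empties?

16

Trace (16 dequeues):
  [1] u=0 | in 00000 | out 00111 | prev 00010 | push {}
  [2] u=1 | in 00000 | out 10111 | prev 10110 | push {}
  [3] u=2 | in 00111 | out 11111 | prev 00000 | push {1}
  [4] u=3 | in 00000 | out 00111 | prev 00000 | push {}
  [5] u=4 | in 00000 | out 11011 | prev 10010 | push {}
  [6] u=5 | in 00111 | out 01111 | prev 00000 | push {3}
  [7] u=6 | in 01111 | out 10111 | prev 00000 | push {}
  [8] u=7 | in 00111 | out 00111 | prev 00000 | push {2,5}
  [9] u=1 | in 11111 | out 10111 | ==
  [10] u=3 | in 01111 | out 01111 | prev 00111 | push {7}
  [11] u=2 | in 00111 | out 11111 | ==
  [12] u=5 | in 00111 | out 01111 | ==
  [13] u=7 | in 01111 | out 01111 | prev 00111 | push {1,2,5}
  [14] u=1 | in 11111 | out 10111 | ==
  [15] u=2 | in 01111 | out 11111 | ==
  [16] u=5 | in 01111 | out 01111 | ==

Converged values:
  [0] 00111
  [1] 10111
  [2] 11111
  [3] 01111
  [4] 11011
  [5] 01111
  [6] 10111
  [7] 01111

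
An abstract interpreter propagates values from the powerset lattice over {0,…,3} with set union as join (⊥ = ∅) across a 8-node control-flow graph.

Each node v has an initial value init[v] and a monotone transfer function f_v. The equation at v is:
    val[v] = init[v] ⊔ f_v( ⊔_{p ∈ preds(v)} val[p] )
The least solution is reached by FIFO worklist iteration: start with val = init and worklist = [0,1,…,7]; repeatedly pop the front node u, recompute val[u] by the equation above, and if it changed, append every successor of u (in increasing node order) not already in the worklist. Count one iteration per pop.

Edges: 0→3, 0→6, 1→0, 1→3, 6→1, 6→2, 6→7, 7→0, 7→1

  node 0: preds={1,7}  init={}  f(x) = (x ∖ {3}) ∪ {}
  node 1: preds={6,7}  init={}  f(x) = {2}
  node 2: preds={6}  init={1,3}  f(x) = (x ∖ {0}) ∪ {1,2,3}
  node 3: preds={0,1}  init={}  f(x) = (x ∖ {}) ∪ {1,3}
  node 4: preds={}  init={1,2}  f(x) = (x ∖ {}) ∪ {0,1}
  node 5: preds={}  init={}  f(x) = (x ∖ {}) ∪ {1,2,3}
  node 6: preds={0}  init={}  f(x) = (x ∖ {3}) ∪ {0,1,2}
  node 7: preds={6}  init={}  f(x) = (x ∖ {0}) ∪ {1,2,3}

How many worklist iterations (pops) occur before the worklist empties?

13

Iteration log — 13 steps:
  step 1. node 0  ⊔preds={}  new={}  stable
  step 2. node 1  ⊔preds={}  new={2}  old={}  +wl: 0
  step 3. node 2  ⊔preds={}  new={1,2,3}  old={1,3}  +wl: 
  step 4. node 3  ⊔preds={2}  new={1,2,3}  old={}  +wl: 
  step 5. node 4  ⊔preds={}  new={0,1,2}  old={1,2}  +wl: 
  step 6. node 5  ⊔preds={}  new={1,2,3}  old={}  +wl: 
  step 7. node 6  ⊔preds={}  new={0,1,2}  old={}  +wl: 1,2
  step 8. node 7  ⊔preds={0,1,2}  new={1,2,3}  old={}  +wl: 
  step 9. node 0  ⊔preds={1,2,3}  new={1,2}  old={}  +wl: 3,6
  step 10. node 1  ⊔preds={0,1,2,3}  new={2}  stable
  step 11. node 2  ⊔preds={0,1,2}  new={1,2,3}  stable
  step 12. node 3  ⊔preds={1,2}  new={1,2,3}  stable
  step 13. node 6  ⊔preds={1,2}  new={0,1,2}  stable

Least fixpoint reached:
  node 0: {1,2}
  node 1: {2}
  node 2: {1,2,3}
  node 3: {1,2,3}
  node 4: {0,1,2}
  node 5: {1,2,3}
  node 6: {0,1,2}
  node 7: {1,2,3}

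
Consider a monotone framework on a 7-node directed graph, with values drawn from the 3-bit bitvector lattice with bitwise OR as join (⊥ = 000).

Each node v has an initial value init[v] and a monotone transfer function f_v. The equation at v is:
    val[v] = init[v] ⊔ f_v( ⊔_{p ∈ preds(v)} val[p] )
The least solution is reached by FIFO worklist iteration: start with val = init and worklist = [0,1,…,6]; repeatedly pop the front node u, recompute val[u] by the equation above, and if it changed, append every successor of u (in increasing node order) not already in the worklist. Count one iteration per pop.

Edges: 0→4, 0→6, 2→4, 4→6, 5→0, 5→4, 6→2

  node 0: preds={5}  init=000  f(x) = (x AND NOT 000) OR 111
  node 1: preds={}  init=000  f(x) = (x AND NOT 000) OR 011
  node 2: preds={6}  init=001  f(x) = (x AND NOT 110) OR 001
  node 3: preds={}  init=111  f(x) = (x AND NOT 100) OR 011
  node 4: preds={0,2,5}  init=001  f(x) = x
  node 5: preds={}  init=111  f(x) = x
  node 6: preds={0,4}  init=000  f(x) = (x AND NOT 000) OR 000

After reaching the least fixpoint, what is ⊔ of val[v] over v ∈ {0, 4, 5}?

111

Worklist (8 pops):
  #1 pop 0: in=111 → 111 (was 000); enqueue []
  #2 pop 1: in=000 → 011 (was 000); enqueue []
  #3 pop 2: in=000 → 001 (no change)
  #4 pop 3: in=000 → 111 (no change)
  #5 pop 4: in=111 → 111 (was 001); enqueue []
  #6 pop 5: in=000 → 111 (no change)
  #7 pop 6: in=111 → 111 (was 000); enqueue [2]
  #8 pop 2: in=111 → 001 (no change)

Fixpoint:
  val[0] = 111
  val[1] = 011
  val[2] = 001
  val[3] = 111
  val[4] = 111
  val[5] = 111
  val[6] = 111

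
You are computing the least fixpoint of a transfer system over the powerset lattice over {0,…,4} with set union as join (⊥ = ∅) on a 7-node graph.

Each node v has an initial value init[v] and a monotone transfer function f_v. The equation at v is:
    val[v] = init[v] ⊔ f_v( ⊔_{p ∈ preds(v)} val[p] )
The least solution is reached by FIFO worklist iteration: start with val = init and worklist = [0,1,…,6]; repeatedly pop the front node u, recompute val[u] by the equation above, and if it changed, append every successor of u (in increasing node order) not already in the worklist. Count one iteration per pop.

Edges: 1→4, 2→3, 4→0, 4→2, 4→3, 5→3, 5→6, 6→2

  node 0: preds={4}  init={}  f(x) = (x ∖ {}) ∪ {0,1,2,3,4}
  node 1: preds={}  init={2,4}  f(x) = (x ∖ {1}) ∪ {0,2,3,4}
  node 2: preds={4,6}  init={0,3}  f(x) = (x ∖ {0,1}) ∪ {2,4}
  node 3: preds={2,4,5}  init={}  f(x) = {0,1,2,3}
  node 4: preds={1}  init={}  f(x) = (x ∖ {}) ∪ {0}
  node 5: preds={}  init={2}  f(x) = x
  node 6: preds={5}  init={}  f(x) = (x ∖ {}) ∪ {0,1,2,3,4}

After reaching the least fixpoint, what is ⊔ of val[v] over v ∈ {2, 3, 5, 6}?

Trace (10 dequeues):
  [1] u=0 | in {} | out {0,1,2,3,4} | prev {} | push {}
  [2] u=1 | in {} | out {0,2,3,4} | prev {2,4} | push {}
  [3] u=2 | in {} | out {0,2,3,4} | prev {0,3} | push {}
  [4] u=3 | in {0,2,3,4} | out {0,1,2,3} | prev {} | push {}
  [5] u=4 | in {0,2,3,4} | out {0,2,3,4} | prev {} | push {0,2,3}
  [6] u=5 | in {} | out {2} | ==
  [7] u=6 | in {2} | out {0,1,2,3,4} | prev {} | push {}
  [8] u=0 | in {0,2,3,4} | out {0,1,2,3,4} | ==
  [9] u=2 | in {0,1,2,3,4} | out {0,2,3,4} | ==
  [10] u=3 | in {0,2,3,4} | out {0,1,2,3} | ==

Converged values:
  [0] {0,1,2,3,4}
  [1] {0,2,3,4}
  [2] {0,2,3,4}
  [3] {0,1,2,3}
  [4] {0,2,3,4}
  [5] {2}
  [6] {0,1,2,3,4}

{0,1,2,3,4}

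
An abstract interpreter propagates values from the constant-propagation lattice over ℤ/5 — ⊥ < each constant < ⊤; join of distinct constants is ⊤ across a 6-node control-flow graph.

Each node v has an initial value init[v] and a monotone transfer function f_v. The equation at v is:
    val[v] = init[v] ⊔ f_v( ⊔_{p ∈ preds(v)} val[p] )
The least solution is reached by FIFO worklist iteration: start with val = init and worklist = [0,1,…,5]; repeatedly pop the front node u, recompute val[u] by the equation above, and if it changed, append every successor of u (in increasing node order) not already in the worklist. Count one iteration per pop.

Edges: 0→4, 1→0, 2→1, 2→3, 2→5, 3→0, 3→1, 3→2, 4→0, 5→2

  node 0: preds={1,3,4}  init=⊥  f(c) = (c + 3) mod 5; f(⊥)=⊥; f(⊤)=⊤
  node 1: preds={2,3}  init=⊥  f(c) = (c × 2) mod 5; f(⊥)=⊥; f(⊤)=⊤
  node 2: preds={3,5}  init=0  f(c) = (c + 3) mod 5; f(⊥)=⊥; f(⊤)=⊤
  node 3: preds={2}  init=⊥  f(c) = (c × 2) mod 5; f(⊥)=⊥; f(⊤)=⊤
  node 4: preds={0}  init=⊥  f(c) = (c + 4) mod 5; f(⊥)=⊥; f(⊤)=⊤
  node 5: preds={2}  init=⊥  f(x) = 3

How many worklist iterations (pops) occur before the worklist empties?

Worklist (18 pops):
  #1 pop 0: in=⊥ → ⊥ (no change)
  #2 pop 1: in=0 → 0 (was ⊥); enqueue [0]
  #3 pop 2: in=⊥ → 0 (no change)
  #4 pop 3: in=0 → 0 (was ⊥); enqueue [1,2]
  #5 pop 4: in=⊥ → ⊥ (no change)
  #6 pop 5: in=0 → 3 (was ⊥); enqueue []
  #7 pop 0: in=0 → 3 (was ⊥); enqueue [4]
  #8 pop 1: in=0 → 0 (no change)
  #9 pop 2: in=⊤ → ⊤ (was 0); enqueue [1,3,5]
  #10 pop 4: in=3 → 2 (was ⊥); enqueue [0]
  #11 pop 1: in=⊤ → ⊤ (was 0); enqueue []
  #12 pop 3: in=⊤ → ⊤ (was 0); enqueue [1,2]
  #13 pop 5: in=⊤ → 3 (no change)
  #14 pop 0: in=⊤ → ⊤ (was 3); enqueue [4]
  #15 pop 1: in=⊤ → ⊤ (no change)
  #16 pop 2: in=⊤ → ⊤ (no change)
  #17 pop 4: in=⊤ → ⊤ (was 2); enqueue [0]
  #18 pop 0: in=⊤ → ⊤ (no change)

Fixpoint:
  val[0] = ⊤
  val[1] = ⊤
  val[2] = ⊤
  val[3] = ⊤
  val[4] = ⊤
  val[5] = 3

18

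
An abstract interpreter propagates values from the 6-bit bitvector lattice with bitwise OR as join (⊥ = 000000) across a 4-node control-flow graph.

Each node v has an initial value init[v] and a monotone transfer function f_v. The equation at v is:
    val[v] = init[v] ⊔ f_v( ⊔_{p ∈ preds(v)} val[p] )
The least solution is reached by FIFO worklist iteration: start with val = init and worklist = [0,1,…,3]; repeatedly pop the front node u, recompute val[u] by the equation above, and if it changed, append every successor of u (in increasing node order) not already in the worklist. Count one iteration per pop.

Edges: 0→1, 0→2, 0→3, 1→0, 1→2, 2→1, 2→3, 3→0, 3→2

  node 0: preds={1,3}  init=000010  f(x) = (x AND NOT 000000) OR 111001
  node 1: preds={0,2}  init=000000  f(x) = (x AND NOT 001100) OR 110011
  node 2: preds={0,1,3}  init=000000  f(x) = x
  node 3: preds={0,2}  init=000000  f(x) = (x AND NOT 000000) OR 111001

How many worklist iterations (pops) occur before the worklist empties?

Iteration log — 7 steps:
  step 1. node 0  ⊔preds=000000  new=111011  old=000010  +wl: 
  step 2. node 1  ⊔preds=111011  new=110011  old=000000  +wl: 0
  step 3. node 2  ⊔preds=111011  new=111011  old=000000  +wl: 1
  step 4. node 3  ⊔preds=111011  new=111011  old=000000  +wl: 2
  step 5. node 0  ⊔preds=111011  new=111011  stable
  step 6. node 1  ⊔preds=111011  new=110011  stable
  step 7. node 2  ⊔preds=111011  new=111011  stable

Least fixpoint reached:
  node 0: 111011
  node 1: 110011
  node 2: 111011
  node 3: 111011

7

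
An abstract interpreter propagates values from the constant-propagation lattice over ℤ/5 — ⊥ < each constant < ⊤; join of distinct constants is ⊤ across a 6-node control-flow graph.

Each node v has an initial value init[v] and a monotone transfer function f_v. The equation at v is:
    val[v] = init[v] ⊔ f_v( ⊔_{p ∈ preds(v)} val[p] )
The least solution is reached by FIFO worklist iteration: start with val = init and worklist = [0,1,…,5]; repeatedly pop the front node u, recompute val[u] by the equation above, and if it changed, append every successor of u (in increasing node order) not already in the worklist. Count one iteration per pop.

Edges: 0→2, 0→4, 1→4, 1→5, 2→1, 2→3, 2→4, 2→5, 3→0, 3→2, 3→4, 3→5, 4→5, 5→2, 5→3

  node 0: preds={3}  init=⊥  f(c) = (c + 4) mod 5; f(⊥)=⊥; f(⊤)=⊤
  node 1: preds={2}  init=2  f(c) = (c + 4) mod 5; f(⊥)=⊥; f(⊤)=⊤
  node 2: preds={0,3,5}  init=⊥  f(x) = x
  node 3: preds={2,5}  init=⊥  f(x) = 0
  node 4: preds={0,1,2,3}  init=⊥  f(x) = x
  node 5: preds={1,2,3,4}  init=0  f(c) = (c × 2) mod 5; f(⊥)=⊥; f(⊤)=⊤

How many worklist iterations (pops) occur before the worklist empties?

Iteration log — 13 steps:
  step 1. node 0  ⊔preds=⊥  new=⊥  stable
  step 2. node 1  ⊔preds=⊥  new=2  stable
  step 3. node 2  ⊔preds=0  new=0  old=⊥  +wl: 1
  step 4. node 3  ⊔preds=0  new=0  old=⊥  +wl: 0,2
  step 5. node 4  ⊔preds=⊤  new=⊤  old=⊥  +wl: 
  step 6. node 5  ⊔preds=⊤  new=⊤  old=0  +wl: 3
  step 7. node 1  ⊔preds=0  new=⊤  old=2  +wl: 4,5
  step 8. node 0  ⊔preds=0  new=4  old=⊥  +wl: 
  step 9. node 2  ⊔preds=⊤  new=⊤  old=0  +wl: 1
  step 10. node 3  ⊔preds=⊤  new=0  stable
  step 11. node 4  ⊔preds=⊤  new=⊤  stable
  step 12. node 5  ⊔preds=⊤  new=⊤  stable
  step 13. node 1  ⊔preds=⊤  new=⊤  stable

Least fixpoint reached:
  node 0: 4
  node 1: ⊤
  node 2: ⊤
  node 3: 0
  node 4: ⊤
  node 5: ⊤

13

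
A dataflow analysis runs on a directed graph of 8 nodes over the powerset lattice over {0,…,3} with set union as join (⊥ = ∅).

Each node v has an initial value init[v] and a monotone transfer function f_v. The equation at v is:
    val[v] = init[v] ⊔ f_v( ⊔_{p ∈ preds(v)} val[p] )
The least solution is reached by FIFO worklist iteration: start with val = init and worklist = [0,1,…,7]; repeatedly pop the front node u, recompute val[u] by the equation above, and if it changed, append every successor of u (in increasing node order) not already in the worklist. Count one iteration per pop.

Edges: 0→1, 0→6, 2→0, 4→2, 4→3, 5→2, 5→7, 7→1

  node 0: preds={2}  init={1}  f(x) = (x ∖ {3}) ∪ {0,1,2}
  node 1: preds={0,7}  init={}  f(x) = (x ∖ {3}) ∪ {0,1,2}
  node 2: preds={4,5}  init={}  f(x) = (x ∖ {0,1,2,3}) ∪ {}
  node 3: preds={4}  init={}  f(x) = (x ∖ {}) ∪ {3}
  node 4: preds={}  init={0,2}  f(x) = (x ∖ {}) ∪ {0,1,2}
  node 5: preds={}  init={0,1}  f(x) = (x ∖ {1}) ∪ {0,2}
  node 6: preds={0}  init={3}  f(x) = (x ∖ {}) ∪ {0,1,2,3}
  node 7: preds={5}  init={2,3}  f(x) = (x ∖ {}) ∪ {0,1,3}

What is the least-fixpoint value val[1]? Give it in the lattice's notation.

{0,1,2}

Iteration log — 11 steps:
  step 1. node 0  ⊔preds={}  new={0,1,2}  old={1}  +wl: 
  step 2. node 1  ⊔preds={0,1,2,3}  new={0,1,2}  old={}  +wl: 
  step 3. node 2  ⊔preds={0,1,2}  new={}  stable
  step 4. node 3  ⊔preds={0,2}  new={0,2,3}  old={}  +wl: 
  step 5. node 4  ⊔preds={}  new={0,1,2}  old={0,2}  +wl: 2,3
  step 6. node 5  ⊔preds={}  new={0,1,2}  old={0,1}  +wl: 
  step 7. node 6  ⊔preds={0,1,2}  new={0,1,2,3}  old={3}  +wl: 
  step 8. node 7  ⊔preds={0,1,2}  new={0,1,2,3}  old={2,3}  +wl: 1
  step 9. node 2  ⊔preds={0,1,2}  new={}  stable
  step 10. node 3  ⊔preds={0,1,2}  new={0,1,2,3}  old={0,2,3}  +wl: 
  step 11. node 1  ⊔preds={0,1,2,3}  new={0,1,2}  stable

Least fixpoint reached:
  node 0: {0,1,2}
  node 1: {0,1,2}
  node 2: {}
  node 3: {0,1,2,3}
  node 4: {0,1,2}
  node 5: {0,1,2}
  node 6: {0,1,2,3}
  node 7: {0,1,2,3}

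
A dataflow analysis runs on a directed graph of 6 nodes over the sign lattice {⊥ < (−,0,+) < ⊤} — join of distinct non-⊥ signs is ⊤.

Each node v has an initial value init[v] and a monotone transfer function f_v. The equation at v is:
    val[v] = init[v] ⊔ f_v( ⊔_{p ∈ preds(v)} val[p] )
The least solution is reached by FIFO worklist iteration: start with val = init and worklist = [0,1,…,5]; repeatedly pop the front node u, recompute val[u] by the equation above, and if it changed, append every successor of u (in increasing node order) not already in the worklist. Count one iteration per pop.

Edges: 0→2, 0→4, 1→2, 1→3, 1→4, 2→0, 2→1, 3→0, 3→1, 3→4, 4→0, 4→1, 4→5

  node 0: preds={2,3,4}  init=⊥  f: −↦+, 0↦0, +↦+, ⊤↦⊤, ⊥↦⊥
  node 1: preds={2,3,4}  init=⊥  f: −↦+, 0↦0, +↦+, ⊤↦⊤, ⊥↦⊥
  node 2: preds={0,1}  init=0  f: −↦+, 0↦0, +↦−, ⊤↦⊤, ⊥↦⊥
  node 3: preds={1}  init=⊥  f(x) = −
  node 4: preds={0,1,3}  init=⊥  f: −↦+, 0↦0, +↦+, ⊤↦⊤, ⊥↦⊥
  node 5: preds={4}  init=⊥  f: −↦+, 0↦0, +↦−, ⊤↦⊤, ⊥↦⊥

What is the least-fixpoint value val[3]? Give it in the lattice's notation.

Worklist (13 pops):
  #1 pop 0: in=0 → 0 (was ⊥); enqueue []
  #2 pop 1: in=0 → 0 (was ⊥); enqueue []
  #3 pop 2: in=0 → 0 (no change)
  #4 pop 3: in=0 → − (was ⊥); enqueue [0,1]
  #5 pop 4: in=⊤ → ⊤ (was ⊥); enqueue []
  #6 pop 5: in=⊤ → ⊤ (was ⊥); enqueue []
  #7 pop 0: in=⊤ → ⊤ (was 0); enqueue [2,4]
  #8 pop 1: in=⊤ → ⊤ (was 0); enqueue [3]
  #9 pop 2: in=⊤ → ⊤ (was 0); enqueue [0,1]
  #10 pop 4: in=⊤ → ⊤ (no change)
  #11 pop 3: in=⊤ → − (no change)
  #12 pop 0: in=⊤ → ⊤ (no change)
  #13 pop 1: in=⊤ → ⊤ (no change)

Fixpoint:
  val[0] = ⊤
  val[1] = ⊤
  val[2] = ⊤
  val[3] = −
  val[4] = ⊤
  val[5] = ⊤

−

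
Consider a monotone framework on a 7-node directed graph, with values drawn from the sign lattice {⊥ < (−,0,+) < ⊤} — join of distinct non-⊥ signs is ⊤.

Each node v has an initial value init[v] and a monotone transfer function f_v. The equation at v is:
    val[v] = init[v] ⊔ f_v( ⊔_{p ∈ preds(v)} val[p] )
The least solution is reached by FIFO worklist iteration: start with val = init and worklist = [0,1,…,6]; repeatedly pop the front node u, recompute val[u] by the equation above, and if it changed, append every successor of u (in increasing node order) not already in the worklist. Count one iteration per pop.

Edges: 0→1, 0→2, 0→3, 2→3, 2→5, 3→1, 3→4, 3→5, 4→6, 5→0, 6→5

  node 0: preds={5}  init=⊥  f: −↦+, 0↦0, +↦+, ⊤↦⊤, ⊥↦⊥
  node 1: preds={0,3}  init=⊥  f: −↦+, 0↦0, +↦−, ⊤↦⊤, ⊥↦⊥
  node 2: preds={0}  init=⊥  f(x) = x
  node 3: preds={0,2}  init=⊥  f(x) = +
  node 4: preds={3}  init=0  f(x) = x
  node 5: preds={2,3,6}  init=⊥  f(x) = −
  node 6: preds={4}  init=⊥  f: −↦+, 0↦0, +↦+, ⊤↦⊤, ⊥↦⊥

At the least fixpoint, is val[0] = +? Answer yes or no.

yes

Worklist (14 pops):
  #1 pop 0: in=⊥ → ⊥ (no change)
  #2 pop 1: in=⊥ → ⊥ (no change)
  #3 pop 2: in=⊥ → ⊥ (no change)
  #4 pop 3: in=⊥ → + (was ⊥); enqueue [1]
  #5 pop 4: in=+ → ⊤ (was 0); enqueue []
  #6 pop 5: in=+ → − (was ⊥); enqueue [0]
  #7 pop 6: in=⊤ → ⊤ (was ⊥); enqueue [5]
  #8 pop 1: in=+ → − (was ⊥); enqueue []
  #9 pop 0: in=− → + (was ⊥); enqueue [1,2,3]
  #10 pop 5: in=⊤ → − (no change)
  #11 pop 1: in=+ → − (no change)
  #12 pop 2: in=+ → + (was ⊥); enqueue [5]
  #13 pop 3: in=+ → + (no change)
  #14 pop 5: in=⊤ → − (no change)

Fixpoint:
  val[0] = +
  val[1] = −
  val[2] = +
  val[3] = +
  val[4] = ⊤
  val[5] = −
  val[6] = ⊤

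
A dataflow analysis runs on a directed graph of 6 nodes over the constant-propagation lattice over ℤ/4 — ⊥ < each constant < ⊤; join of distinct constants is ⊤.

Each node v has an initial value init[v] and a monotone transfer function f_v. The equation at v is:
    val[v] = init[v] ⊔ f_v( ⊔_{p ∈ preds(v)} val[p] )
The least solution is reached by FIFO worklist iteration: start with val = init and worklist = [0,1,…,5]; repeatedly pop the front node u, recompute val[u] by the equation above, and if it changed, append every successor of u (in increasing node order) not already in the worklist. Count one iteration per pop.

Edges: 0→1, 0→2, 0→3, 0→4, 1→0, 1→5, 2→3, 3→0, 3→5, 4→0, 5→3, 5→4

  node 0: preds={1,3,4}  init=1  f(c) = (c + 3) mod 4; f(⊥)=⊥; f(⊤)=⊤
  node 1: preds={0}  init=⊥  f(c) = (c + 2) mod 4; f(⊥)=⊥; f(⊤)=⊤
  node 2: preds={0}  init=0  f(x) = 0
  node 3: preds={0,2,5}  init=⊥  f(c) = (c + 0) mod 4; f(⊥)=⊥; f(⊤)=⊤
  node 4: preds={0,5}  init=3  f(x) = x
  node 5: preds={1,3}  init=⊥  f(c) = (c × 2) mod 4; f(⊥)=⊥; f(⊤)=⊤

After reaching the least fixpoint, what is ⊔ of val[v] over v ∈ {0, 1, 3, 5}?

Trace (9 dequeues):
  [1] u=0 | in 3 | out ⊤ | prev 1 | push {}
  [2] u=1 | in ⊤ | out ⊤ | prev ⊥ | push {0}
  [3] u=2 | in ⊤ | out 0 | ==
  [4] u=3 | in ⊤ | out ⊤ | prev ⊥ | push {}
  [5] u=4 | in ⊤ | out ⊤ | prev 3 | push {}
  [6] u=5 | in ⊤ | out ⊤ | prev ⊥ | push {3,4}
  [7] u=0 | in ⊤ | out ⊤ | ==
  [8] u=3 | in ⊤ | out ⊤ | ==
  [9] u=4 | in ⊤ | out ⊤ | ==

Converged values:
  [0] ⊤
  [1] ⊤
  [2] 0
  [3] ⊤
  [4] ⊤
  [5] ⊤

⊤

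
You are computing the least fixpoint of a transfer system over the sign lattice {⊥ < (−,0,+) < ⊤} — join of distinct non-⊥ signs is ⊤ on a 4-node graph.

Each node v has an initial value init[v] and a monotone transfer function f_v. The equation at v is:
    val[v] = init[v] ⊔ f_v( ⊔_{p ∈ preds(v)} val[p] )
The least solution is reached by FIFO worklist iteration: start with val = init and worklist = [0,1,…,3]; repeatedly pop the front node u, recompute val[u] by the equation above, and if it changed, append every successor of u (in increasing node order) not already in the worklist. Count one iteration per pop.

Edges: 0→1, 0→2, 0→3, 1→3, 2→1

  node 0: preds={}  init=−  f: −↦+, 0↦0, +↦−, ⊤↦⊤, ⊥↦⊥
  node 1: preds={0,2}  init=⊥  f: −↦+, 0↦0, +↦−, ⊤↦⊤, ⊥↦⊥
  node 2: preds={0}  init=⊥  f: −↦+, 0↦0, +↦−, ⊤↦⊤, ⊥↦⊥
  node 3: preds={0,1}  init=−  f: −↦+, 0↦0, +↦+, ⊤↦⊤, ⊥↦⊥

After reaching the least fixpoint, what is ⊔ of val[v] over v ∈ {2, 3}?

Trace (6 dequeues):
  [1] u=0 | in ⊥ | out − | ==
  [2] u=1 | in − | out + | prev ⊥ | push {}
  [3] u=2 | in − | out + | prev ⊥ | push {1}
  [4] u=3 | in ⊤ | out ⊤ | prev − | push {}
  [5] u=1 | in ⊤ | out ⊤ | prev + | push {3}
  [6] u=3 | in ⊤ | out ⊤ | ==

Converged values:
  [0] −
  [1] ⊤
  [2] +
  [3] ⊤

⊤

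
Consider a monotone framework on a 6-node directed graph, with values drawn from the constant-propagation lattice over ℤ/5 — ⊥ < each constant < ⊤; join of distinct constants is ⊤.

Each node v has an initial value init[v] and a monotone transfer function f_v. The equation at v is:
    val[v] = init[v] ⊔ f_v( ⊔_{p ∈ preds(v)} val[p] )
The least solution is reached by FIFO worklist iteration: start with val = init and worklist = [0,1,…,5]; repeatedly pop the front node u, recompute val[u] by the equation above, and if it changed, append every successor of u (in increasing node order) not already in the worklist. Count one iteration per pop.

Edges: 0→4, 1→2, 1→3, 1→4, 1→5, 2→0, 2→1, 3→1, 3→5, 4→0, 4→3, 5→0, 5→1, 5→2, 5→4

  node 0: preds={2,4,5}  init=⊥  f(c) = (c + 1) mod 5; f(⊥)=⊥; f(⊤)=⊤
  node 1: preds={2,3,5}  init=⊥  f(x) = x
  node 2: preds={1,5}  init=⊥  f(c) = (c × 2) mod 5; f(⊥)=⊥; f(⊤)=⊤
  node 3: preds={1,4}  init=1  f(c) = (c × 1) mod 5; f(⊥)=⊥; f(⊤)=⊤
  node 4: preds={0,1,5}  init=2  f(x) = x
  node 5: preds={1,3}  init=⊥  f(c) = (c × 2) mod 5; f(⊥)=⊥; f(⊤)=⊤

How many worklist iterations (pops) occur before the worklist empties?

Worklist (14 pops):
  #1 pop 0: in=2 → 3 (was ⊥); enqueue []
  #2 pop 1: in=1 → 1 (was ⊥); enqueue []
  #3 pop 2: in=1 → 2 (was ⊥); enqueue [0,1]
  #4 pop 3: in=⊤ → ⊤ (was 1); enqueue []
  #5 pop 4: in=⊤ → ⊤ (was 2); enqueue [3]
  #6 pop 5: in=⊤ → ⊤ (was ⊥); enqueue [2,4]
  #7 pop 0: in=⊤ → ⊤ (was 3); enqueue []
  #8 pop 1: in=⊤ → ⊤ (was 1); enqueue [5]
  #9 pop 3: in=⊤ → ⊤ (no change)
  #10 pop 2: in=⊤ → ⊤ (was 2); enqueue [0,1]
  #11 pop 4: in=⊤ → ⊤ (no change)
  #12 pop 5: in=⊤ → ⊤ (no change)
  #13 pop 0: in=⊤ → ⊤ (no change)
  #14 pop 1: in=⊤ → ⊤ (no change)

Fixpoint:
  val[0] = ⊤
  val[1] = ⊤
  val[2] = ⊤
  val[3] = ⊤
  val[4] = ⊤
  val[5] = ⊤

14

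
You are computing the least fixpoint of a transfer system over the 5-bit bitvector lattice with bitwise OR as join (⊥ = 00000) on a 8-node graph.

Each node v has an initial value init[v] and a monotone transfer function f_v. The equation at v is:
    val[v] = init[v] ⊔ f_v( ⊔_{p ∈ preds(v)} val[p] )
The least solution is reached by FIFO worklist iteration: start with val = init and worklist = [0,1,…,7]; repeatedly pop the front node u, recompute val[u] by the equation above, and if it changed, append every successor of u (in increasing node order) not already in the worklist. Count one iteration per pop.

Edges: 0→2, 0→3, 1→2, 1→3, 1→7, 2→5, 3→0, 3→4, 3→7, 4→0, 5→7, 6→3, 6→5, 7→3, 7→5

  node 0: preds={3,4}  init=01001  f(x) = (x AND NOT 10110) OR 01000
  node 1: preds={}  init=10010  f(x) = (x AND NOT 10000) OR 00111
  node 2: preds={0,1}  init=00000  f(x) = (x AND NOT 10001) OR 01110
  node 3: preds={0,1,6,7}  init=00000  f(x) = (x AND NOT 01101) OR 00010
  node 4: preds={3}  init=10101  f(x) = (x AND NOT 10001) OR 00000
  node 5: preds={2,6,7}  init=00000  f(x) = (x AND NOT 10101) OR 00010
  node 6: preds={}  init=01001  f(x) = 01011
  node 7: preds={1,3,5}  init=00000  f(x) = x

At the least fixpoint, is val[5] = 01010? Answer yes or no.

Worklist (11 pops):
  #1 pop 0: in=10101 → 01001 (no change)
  #2 pop 1: in=00000 → 10111 (was 10010); enqueue []
  #3 pop 2: in=11111 → 01110 (was 00000); enqueue []
  #4 pop 3: in=11111 → 10010 (was 00000); enqueue [0]
  #5 pop 4: in=10010 → 10111 (was 10101); enqueue []
  #6 pop 5: in=01111 → 01010 (was 00000); enqueue []
  #7 pop 6: in=00000 → 01011 (was 01001); enqueue [3,5]
  #8 pop 7: in=11111 → 11111 (was 00000); enqueue []
  #9 pop 0: in=10111 → 01001 (no change)
  #10 pop 3: in=11111 → 10010 (no change)
  #11 pop 5: in=11111 → 01010 (no change)

Fixpoint:
  val[0] = 01001
  val[1] = 10111
  val[2] = 01110
  val[3] = 10010
  val[4] = 10111
  val[5] = 01010
  val[6] = 01011
  val[7] = 11111

yes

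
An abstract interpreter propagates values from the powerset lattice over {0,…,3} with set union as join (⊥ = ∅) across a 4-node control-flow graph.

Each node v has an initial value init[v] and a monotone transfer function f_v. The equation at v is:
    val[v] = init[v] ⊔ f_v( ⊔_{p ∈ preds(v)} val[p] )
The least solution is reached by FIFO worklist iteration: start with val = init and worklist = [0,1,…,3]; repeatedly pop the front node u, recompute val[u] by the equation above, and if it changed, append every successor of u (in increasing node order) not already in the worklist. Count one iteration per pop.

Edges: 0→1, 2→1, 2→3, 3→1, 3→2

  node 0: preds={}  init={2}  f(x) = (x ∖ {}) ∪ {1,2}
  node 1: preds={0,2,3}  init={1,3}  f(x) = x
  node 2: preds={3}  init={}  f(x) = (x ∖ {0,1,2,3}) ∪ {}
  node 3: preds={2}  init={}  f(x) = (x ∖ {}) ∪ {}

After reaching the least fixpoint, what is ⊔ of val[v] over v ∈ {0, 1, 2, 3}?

Iteration log — 4 steps:
  step 1. node 0  ⊔preds={}  new={1,2}  old={2}  +wl: 
  step 2. node 1  ⊔preds={1,2}  new={1,2,3}  old={1,3}  +wl: 
  step 3. node 2  ⊔preds={}  new={}  stable
  step 4. node 3  ⊔preds={}  new={}  stable

Least fixpoint reached:
  node 0: {1,2}
  node 1: {1,2,3}
  node 2: {}
  node 3: {}

{1,2,3}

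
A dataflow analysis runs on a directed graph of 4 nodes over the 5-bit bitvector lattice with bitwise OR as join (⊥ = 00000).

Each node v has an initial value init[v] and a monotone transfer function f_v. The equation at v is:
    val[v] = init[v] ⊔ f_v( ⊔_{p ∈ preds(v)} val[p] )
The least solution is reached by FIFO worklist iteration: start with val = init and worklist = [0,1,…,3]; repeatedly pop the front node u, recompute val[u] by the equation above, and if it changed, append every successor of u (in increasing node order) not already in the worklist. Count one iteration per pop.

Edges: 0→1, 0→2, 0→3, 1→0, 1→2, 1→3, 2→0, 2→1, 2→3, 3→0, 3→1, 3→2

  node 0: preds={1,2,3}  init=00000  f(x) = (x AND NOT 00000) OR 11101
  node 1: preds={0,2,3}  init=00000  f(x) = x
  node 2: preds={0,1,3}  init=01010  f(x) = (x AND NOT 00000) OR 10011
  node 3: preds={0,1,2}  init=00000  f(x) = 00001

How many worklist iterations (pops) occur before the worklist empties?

Trace (7 dequeues):
  [1] u=0 | in 01010 | out 11111 | prev 00000 | push {}
  [2] u=1 | in 11111 | out 11111 | prev 00000 | push {0}
  [3] u=2 | in 11111 | out 11111 | prev 01010 | push {1}
  [4] u=3 | in 11111 | out 00001 | prev 00000 | push {2}
  [5] u=0 | in 11111 | out 11111 | ==
  [6] u=1 | in 11111 | out 11111 | ==
  [7] u=2 | in 11111 | out 11111 | ==

Converged values:
  [0] 11111
  [1] 11111
  [2] 11111
  [3] 00001

7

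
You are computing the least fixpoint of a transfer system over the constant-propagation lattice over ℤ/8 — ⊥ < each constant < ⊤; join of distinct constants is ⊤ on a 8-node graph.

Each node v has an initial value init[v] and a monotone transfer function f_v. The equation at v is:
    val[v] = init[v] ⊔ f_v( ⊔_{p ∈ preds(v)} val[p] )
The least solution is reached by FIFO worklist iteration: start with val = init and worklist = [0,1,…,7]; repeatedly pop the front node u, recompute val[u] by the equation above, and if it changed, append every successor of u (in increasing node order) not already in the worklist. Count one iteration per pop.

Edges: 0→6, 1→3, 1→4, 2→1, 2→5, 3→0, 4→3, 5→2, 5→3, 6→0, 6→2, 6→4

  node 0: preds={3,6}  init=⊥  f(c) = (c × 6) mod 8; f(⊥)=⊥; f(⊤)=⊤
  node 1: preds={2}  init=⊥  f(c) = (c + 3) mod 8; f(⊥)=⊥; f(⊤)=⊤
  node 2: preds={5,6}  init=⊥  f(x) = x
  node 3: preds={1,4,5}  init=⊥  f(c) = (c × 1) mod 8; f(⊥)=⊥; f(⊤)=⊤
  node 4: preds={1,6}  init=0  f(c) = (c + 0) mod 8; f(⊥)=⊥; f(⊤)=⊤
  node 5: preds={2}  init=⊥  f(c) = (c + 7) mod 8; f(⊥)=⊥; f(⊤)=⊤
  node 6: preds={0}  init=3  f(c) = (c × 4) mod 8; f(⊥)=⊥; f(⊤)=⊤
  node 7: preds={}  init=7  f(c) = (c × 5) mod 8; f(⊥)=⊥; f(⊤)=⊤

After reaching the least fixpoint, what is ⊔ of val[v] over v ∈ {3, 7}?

⊤

Trace (20 dequeues):
  [1] u=0 | in 3 | out 2 | prev ⊥ | push {}
  [2] u=1 | in ⊥ | out ⊥ | ==
  [3] u=2 | in 3 | out 3 | prev ⊥ | push {1}
  [4] u=3 | in 0 | out 0 | prev ⊥ | push {0}
  [5] u=4 | in 3 | out ⊤ | prev 0 | push {3}
  [6] u=5 | in 3 | out 2 | prev ⊥ | push {2}
  [7] u=6 | in 2 | out ⊤ | prev 3 | push {4}
  [8] u=7 | in ⊥ | out 7 | ==
  [9] u=1 | in 3 | out 6 | prev ⊥ | push {}
  [10] u=0 | in ⊤ | out ⊤ | prev 2 | push {6}
  [11] u=3 | in ⊤ | out ⊤ | prev 0 | push {0}
  [12] u=2 | in ⊤ | out ⊤ | prev 3 | push {1,5}
  [13] u=4 | in ⊤ | out ⊤ | ==
  [14] u=6 | in ⊤ | out ⊤ | ==
  [15] u=0 | in ⊤ | out ⊤ | ==
  [16] u=1 | in ⊤ | out ⊤ | prev 6 | push {3,4}
  [17] u=5 | in ⊤ | out ⊤ | prev 2 | push {2}
  [18] u=3 | in ⊤ | out ⊤ | ==
  [19] u=4 | in ⊤ | out ⊤ | ==
  [20] u=2 | in ⊤ | out ⊤ | ==

Converged values:
  [0] ⊤
  [1] ⊤
  [2] ⊤
  [3] ⊤
  [4] ⊤
  [5] ⊤
  [6] ⊤
  [7] 7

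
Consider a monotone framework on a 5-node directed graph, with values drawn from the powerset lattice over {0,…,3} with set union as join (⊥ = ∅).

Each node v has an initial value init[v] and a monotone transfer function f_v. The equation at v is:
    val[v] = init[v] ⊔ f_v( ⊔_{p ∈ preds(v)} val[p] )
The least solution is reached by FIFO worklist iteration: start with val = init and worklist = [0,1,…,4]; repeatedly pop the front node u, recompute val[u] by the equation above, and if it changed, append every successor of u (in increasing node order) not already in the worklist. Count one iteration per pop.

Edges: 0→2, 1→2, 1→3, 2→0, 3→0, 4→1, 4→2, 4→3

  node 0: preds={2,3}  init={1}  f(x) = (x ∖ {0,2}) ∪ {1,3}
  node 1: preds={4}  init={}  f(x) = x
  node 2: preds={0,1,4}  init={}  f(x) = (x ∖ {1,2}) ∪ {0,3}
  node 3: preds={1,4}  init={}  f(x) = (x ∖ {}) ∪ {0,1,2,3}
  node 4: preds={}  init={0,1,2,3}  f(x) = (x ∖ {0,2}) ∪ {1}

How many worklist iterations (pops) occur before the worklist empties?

6

Iteration log — 6 steps:
  step 1. node 0  ⊔preds={}  new={1,3}  old={1}  +wl: 
  step 2. node 1  ⊔preds={0,1,2,3}  new={0,1,2,3}  old={}  +wl: 
  step 3. node 2  ⊔preds={0,1,2,3}  new={0,3}  old={}  +wl: 0
  step 4. node 3  ⊔preds={0,1,2,3}  new={0,1,2,3}  old={}  +wl: 
  step 5. node 4  ⊔preds={}  new={0,1,2,3}  stable
  step 6. node 0  ⊔preds={0,1,2,3}  new={1,3}  stable

Least fixpoint reached:
  node 0: {1,3}
  node 1: {0,1,2,3}
  node 2: {0,3}
  node 3: {0,1,2,3}
  node 4: {0,1,2,3}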